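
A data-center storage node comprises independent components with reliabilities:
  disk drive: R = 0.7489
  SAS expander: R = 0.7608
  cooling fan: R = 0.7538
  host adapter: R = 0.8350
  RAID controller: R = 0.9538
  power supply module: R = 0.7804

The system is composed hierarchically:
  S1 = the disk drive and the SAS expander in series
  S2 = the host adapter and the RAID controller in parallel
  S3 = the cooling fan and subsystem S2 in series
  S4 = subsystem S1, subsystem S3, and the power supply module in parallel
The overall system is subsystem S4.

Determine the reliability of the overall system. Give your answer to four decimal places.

0.9762

Series (disk drive and SAS expander): 0.748900 × 0.760800 = 0.569763
Parallel (host adapter and RAID controller): 1 − (1 − 0.835000)(1 − 0.953800) = 0.992377
Series (cooling fan and [0.992377]): 0.753800 × 0.992377 = 0.748054
Parallel ([0.569763], [0.748054], and power supply module): 1 − (1 − 0.569763)(1 − 0.748054)(1 − 0.780400) = 0.9762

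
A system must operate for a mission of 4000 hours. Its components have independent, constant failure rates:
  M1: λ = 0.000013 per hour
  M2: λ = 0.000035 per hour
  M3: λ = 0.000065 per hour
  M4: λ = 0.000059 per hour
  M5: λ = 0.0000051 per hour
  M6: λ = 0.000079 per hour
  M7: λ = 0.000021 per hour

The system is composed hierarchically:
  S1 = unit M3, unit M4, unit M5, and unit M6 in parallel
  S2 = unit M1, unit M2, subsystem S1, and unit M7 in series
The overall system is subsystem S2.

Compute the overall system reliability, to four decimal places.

0.7586

R(M1) = exp(−0.000013 × 4000) = 0.949329
R(M2) = exp(−0.000035 × 4000) = 0.869358
R(M3) = exp(−0.000065 × 4000) = 0.771052
R(M4) = exp(−0.000059 × 4000) = 0.789781
R(M5) = exp(−0.0000051 × 4000) = 0.979807
R(M6) = exp(−0.000079 × 4000) = 0.729059
R(M7) = exp(−0.000021 × 4000) = 0.919431
Parallel (M3, M4, M5, and M6): 1 − (1 − 0.771052)(1 − 0.789781)(1 − 0.979807)(1 − 0.729059) = 0.999737
Series (M1, M2, [0.999737], and M7): 0.949329 × 0.869358 × 0.999737 × 0.919431 = 0.7586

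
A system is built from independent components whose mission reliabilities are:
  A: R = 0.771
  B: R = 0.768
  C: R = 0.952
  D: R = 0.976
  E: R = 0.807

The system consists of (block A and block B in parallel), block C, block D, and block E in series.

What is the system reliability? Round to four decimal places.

Parallel (A and B): 1 − (1 − 0.771000)(1 − 0.768000) = 0.946872
Series ([0.946872], C, D, and E): 0.946872 × 0.952000 × 0.976000 × 0.807000 = 0.7100

0.7100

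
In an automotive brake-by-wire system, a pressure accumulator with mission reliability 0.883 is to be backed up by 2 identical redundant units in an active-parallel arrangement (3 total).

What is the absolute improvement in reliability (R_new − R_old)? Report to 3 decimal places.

0.115

R_before = 0.883
R_after = 1 − (1 − 0.883)^3 = 0.998
ΔR = 0.998 − 0.883 = 0.115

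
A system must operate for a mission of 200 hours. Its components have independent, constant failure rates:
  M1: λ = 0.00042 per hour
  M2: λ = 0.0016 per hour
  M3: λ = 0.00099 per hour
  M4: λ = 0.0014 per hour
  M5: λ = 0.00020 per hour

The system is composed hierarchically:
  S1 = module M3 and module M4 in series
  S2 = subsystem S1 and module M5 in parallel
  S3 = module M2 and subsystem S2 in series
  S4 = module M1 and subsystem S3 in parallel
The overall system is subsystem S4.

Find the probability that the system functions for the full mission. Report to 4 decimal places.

R(M1) = exp(−0.00042 × 200) = 0.919431
R(M2) = exp(−0.0016 × 200) = 0.726149
R(M3) = exp(−0.00099 × 200) = 0.820370
R(M4) = exp(−0.0014 × 200) = 0.755784
R(M5) = exp(−0.00020 × 200) = 0.960789
Series (M3 and M4): 0.820370 × 0.755784 = 0.620023
Parallel ([0.620023] and M5): 1 − (1 − 0.620023)(1 − 0.960789) = 0.985101
Series (M2 and [0.985101]): 0.726149 × 0.985101 = 0.715330
Parallel (M1 and [0.715330]): 1 − (1 − 0.919431)(1 − 0.715330) = 0.9771

0.9771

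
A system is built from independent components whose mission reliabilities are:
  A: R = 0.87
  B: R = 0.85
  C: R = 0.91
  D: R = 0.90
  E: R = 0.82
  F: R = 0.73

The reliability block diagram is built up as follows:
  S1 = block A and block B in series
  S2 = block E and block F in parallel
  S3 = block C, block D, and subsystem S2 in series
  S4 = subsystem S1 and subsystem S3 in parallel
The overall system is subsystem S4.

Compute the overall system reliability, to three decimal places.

0.942

Series (A and B): 0.87000 × 0.85000 = 0.73950
Parallel (E and F): 1 − (1 − 0.82000)(1 − 0.73000) = 0.95140
Series (C, D, and [0.95140]): 0.91000 × 0.90000 × 0.95140 = 0.77920
Parallel ([0.73950] and [0.77920]): 1 − (1 − 0.73950)(1 − 0.77920) = 0.942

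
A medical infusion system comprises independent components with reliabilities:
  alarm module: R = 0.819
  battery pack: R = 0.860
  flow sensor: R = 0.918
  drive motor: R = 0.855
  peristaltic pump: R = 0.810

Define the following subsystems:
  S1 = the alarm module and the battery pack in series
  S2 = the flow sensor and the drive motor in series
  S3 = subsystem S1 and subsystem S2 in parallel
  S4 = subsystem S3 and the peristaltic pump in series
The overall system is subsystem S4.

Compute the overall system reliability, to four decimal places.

Series (alarm module and battery pack): 0.819000 × 0.860000 = 0.704340
Series (flow sensor and drive motor): 0.918000 × 0.855000 = 0.784890
Parallel ([0.704340] and [0.784890]): 1 − (1 − 0.704340)(1 − 0.784890) = 0.936401
Series ([0.936401] and peristaltic pump): 0.936401 × 0.810000 = 0.7585

0.7585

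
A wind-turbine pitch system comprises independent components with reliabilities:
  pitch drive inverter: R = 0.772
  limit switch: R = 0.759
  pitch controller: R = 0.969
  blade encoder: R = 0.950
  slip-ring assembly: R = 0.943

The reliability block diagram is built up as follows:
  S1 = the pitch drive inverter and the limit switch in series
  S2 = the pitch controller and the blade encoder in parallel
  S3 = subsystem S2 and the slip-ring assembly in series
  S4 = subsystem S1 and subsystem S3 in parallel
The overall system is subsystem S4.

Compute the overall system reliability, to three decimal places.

0.976

Series (pitch drive inverter and limit switch): 0.77200 × 0.75900 = 0.58595
Parallel (pitch controller and blade encoder): 1 − (1 − 0.96900)(1 − 0.95000) = 0.99845
Series ([0.99845] and slip-ring assembly): 0.99845 × 0.94300 = 0.94154
Parallel ([0.58595] and [0.94154]): 1 − (1 − 0.58595)(1 − 0.94154) = 0.976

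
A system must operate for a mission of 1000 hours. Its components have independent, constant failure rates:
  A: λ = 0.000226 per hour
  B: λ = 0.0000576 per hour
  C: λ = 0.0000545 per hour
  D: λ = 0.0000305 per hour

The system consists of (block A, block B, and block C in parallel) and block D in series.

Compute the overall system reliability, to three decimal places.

0.969

R(A) = exp(−0.000226 × 1000) = 0.79772
R(B) = exp(−0.0000576 × 1000) = 0.94403
R(C) = exp(−0.0000545 × 1000) = 0.94696
R(D) = exp(−0.0000305 × 1000) = 0.96996
Parallel (A, B, and C): 1 − (1 − 0.79772)(1 − 0.94403)(1 − 0.94696) = 0.99940
Series ([0.99940] and D): 0.99940 × 0.96996 = 0.969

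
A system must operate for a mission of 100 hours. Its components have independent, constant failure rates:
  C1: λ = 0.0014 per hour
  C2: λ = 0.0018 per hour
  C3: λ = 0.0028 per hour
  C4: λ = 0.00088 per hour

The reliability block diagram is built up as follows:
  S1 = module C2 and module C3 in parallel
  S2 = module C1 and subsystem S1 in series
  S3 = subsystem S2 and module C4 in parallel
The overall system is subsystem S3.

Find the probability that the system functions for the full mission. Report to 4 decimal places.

0.9860

R(C1) = exp(−0.0014 × 100) = 0.869358
R(C2) = exp(−0.0018 × 100) = 0.835270
R(C3) = exp(−0.0028 × 100) = 0.755784
R(C4) = exp(−0.00088 × 100) = 0.915761
Parallel (C2 and C3): 1 − (1 − 0.835270)(1 − 0.755784) = 0.959770
Series (C1 and [0.959770]): 0.869358 × 0.959770 = 0.834384
Parallel ([0.834384] and C4): 1 − (1 − 0.834384)(1 − 0.915761) = 0.9860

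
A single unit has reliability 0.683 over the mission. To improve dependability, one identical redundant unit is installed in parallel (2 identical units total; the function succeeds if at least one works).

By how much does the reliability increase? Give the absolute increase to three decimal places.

0.217

R_before = 0.683
R_after = 1 − (1 − 0.683)^2 = 0.900
ΔR = 0.900 − 0.683 = 0.217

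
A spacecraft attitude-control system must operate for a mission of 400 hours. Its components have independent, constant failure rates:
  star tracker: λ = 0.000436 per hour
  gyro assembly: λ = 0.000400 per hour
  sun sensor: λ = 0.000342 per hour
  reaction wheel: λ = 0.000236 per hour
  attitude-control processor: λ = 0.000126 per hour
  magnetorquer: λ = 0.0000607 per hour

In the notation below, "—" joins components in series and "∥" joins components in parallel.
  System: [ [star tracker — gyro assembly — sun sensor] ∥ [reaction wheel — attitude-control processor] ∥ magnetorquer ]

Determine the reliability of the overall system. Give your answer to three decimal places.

R(star tracker) = exp(−0.000436 × 400) = 0.83996
R(gyro assembly) = exp(−0.000400 × 400) = 0.85214
R(sun sensor) = exp(−0.000342 × 400) = 0.87214
R(reaction wheel) = exp(−0.000236 × 400) = 0.90992
R(attitude-control processor) = exp(−0.000126 × 400) = 0.95085
R(magnetorquer) = exp(−0.0000607 × 400) = 0.97601
Series (star tracker, gyro assembly, and sun sensor): 0.83996 × 0.85214 × 0.87214 = 0.62425
Series (reaction wheel and attitude-control processor): 0.90992 × 0.95085 = 0.86520
Parallel ([0.62425], [0.86520], and magnetorquer): 1 − (1 − 0.62425)(1 − 0.86520)(1 − 0.97601) = 0.999

0.999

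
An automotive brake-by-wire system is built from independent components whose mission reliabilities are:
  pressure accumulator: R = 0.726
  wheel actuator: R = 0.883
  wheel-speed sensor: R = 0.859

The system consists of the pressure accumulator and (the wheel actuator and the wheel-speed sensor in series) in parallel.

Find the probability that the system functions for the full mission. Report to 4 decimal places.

0.9338

Series (wheel actuator and wheel-speed sensor): 0.883000 × 0.859000 = 0.758497
Parallel (pressure accumulator and [0.758497]): 1 − (1 − 0.726000)(1 − 0.758497) = 0.9338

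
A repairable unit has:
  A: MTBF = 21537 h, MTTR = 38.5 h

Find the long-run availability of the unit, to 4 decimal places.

A(A) = MTBF/(MTBF+MTTR) = 21537/(21537+38.5) = 0.9982

0.9982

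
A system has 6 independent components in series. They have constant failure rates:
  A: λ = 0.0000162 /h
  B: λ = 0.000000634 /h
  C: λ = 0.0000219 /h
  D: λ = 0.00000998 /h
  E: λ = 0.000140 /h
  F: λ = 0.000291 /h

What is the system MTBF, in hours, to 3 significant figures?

2080

Series of exponential components: λ_sys = Σ λ_i
λ_sys = 0.0000162 + 0.000000634 + 0.0000219 + 0.00000998 + 0.000140 + 0.000291 = 4.7971e-04 /h
MTBF = 1 / λ_sys = 2080 h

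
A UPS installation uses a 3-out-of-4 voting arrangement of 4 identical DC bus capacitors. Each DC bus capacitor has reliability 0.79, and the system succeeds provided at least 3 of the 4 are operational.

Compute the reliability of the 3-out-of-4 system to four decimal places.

0.8037

R = Σ_{i=3}^{4} C(4,i) p^i (1−p)^{4−i} with p = 0.79
C(4,3)·0.79^3·0.21^1 = 0.414153
C(4,4)·0.79^4·0.21^0 = 0.389501
Sum = 0.8037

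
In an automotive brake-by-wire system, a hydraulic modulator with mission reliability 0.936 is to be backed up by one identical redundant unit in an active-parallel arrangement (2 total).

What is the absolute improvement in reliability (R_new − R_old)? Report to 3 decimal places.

0.060

R_before = 0.936
R_after = 1 − (1 − 0.936)^2 = 0.996
ΔR = 0.996 − 0.936 = 0.060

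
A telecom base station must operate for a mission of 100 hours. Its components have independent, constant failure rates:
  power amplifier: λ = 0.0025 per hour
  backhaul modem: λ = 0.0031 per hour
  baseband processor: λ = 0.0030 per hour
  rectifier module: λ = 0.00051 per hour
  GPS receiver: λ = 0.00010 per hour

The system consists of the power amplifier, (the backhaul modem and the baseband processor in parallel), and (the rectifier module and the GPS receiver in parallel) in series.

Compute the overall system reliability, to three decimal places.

0.725

R(power amplifier) = exp(−0.0025 × 100) = 0.77880
R(backhaul modem) = exp(−0.0031 × 100) = 0.73345
R(baseband processor) = exp(−0.0030 × 100) = 0.74082
R(rectifier module) = exp(−0.00051 × 100) = 0.95028
R(GPS receiver) = exp(−0.00010 × 100) = 0.99005
Parallel (backhaul modem and baseband processor): 1 − (1 − 0.73345)(1 − 0.74082) = 0.93092
Parallel (rectifier module and GPS receiver): 1 − (1 − 0.95028)(1 − 0.99005) = 0.99951
Series (power amplifier, [0.93092], and [0.99951]): 0.77880 × 0.93092 × 0.99951 = 0.725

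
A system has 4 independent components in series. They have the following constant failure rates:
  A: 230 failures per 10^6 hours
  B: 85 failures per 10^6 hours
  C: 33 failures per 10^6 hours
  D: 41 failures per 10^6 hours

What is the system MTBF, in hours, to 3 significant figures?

2570

Series of exponential components: λ_sys = Σ λ_i
λ_sys = 0.00023 + 0.000085 + 0.000033 + 0.000041 = 3.8900e-04 /h
MTBF = 1 / λ_sys = 2570 h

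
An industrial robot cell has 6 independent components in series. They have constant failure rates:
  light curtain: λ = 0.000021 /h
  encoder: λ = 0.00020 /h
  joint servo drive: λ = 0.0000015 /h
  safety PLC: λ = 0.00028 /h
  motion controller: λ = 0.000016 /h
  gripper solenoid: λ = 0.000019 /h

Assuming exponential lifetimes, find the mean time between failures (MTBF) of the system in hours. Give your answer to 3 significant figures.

1860

Series of exponential components: λ_sys = Σ λ_i
λ_sys = 0.000021 + 0.00020 + 0.0000015 + 0.00028 + 0.000016 + 0.000019 = 5.3750e-04 /h
MTBF = 1 / λ_sys = 1860 h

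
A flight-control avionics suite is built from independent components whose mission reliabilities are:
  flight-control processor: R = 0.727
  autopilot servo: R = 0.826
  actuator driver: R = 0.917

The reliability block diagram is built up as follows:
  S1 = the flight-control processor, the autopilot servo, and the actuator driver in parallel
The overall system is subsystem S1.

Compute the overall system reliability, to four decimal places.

0.9961

Parallel (flight-control processor, autopilot servo, and actuator driver): 1 − (1 − 0.727000)(1 − 0.826000)(1 − 0.917000) = 0.9961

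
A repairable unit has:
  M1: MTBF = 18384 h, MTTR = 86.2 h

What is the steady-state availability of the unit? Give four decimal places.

A(M1) = MTBF/(MTBF+MTTR) = 18384/(18384+86.2) = 0.9953

0.9953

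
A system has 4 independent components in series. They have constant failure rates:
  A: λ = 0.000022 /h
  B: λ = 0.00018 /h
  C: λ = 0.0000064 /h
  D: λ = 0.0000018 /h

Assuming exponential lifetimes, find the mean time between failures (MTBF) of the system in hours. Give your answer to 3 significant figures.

4760

Series of exponential components: λ_sys = Σ λ_i
λ_sys = 0.000022 + 0.00018 + 0.0000064 + 0.0000018 = 2.1020e-04 /h
MTBF = 1 / λ_sys = 4760 h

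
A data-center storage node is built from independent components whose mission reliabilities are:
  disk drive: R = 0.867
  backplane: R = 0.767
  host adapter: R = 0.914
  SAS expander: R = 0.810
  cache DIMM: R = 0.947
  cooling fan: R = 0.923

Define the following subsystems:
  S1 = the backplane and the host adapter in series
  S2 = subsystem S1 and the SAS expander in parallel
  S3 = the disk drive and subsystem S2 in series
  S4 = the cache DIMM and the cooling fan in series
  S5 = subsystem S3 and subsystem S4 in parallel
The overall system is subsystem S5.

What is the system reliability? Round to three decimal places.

Series (backplane and host adapter): 0.76700 × 0.91400 = 0.70104
Parallel ([0.70104] and SAS expander): 1 − (1 − 0.70104)(1 − 0.81000) = 0.94320
Series (disk drive and [0.94320]): 0.86700 × 0.94320 = 0.81775
Series (cache DIMM and cooling fan): 0.94700 × 0.92300 = 0.87408
Parallel ([0.81775] and [0.87408]): 1 − (1 − 0.81775)(1 − 0.87408) = 0.977

0.977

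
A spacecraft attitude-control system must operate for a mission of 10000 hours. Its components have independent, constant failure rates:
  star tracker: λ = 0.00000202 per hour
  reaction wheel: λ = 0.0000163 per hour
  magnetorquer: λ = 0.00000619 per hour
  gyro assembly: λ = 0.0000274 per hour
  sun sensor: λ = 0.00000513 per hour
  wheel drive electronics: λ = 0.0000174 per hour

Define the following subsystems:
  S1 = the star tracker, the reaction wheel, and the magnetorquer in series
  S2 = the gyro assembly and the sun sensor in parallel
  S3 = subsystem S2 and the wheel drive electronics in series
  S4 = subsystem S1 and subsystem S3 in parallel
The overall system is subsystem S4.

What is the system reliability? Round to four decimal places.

R(star tracker) = exp(−0.00000202 × 10000) = 0.980003
R(reaction wheel) = exp(−0.0000163 × 10000) = 0.849591
R(magnetorquer) = exp(−0.00000619 × 10000) = 0.939977
R(gyro assembly) = exp(−0.0000274 × 10000) = 0.760332
R(sun sensor) = exp(−0.00000513 × 10000) = 0.949994
R(wheel drive electronics) = exp(−0.0000174 × 10000) = 0.840297
Series (star tracker, reaction wheel, and magnetorquer): 0.980003 × 0.849591 × 0.939977 = 0.782626
Parallel (gyro assembly and sun sensor): 1 − (1 − 0.760332)(1 − 0.949994) = 0.988015
Series ([0.988015] and wheel drive electronics): 0.988015 × 0.840297 = 0.830226
Parallel ([0.782626] and [0.830226]): 1 − (1 − 0.782626)(1 − 0.830226) = 0.9631

0.9631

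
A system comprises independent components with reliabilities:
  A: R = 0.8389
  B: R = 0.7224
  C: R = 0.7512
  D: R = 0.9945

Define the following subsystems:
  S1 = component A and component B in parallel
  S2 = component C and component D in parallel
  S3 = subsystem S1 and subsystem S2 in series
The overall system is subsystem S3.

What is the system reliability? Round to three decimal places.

Parallel (A and B): 1 − (1 − 0.83890)(1 − 0.72240) = 0.95528
Parallel (C and D): 1 − (1 − 0.75120)(1 − 0.99450) = 0.99863
Series ([0.95528] and [0.99863]): 0.95528 × 0.99863 = 0.954

0.954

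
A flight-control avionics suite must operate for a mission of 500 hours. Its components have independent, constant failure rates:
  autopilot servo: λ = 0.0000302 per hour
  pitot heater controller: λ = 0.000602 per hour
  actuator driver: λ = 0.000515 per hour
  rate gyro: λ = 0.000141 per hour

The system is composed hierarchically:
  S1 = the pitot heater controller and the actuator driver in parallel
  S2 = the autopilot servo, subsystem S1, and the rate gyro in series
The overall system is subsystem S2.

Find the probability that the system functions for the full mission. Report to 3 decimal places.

0.864

R(autopilot servo) = exp(−0.0000302 × 500) = 0.98501
R(pitot heater controller) = exp(−0.000602 × 500) = 0.74008
R(actuator driver) = exp(−0.000515 × 500) = 0.77298
R(rate gyro) = exp(−0.000141 × 500) = 0.93193
Parallel (pitot heater controller and actuator driver): 1 − (1 − 0.74008)(1 − 0.77298) = 0.94099
Series (autopilot servo, [0.94099], and rate gyro): 0.98501 × 0.94099 × 0.93193 = 0.864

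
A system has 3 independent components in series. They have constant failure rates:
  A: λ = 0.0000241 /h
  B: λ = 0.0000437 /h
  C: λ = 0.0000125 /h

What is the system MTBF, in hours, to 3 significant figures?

Series of exponential components: λ_sys = Σ λ_i
λ_sys = 0.0000241 + 0.0000437 + 0.0000125 = 8.0300e-05 /h
MTBF = 1 / λ_sys = 12500 h

12500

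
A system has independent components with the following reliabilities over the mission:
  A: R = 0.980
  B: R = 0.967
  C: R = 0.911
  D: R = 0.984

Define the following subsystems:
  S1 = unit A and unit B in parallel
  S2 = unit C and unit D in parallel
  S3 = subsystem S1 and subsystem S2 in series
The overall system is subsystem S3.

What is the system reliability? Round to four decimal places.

0.9979

Parallel (A and B): 1 − (1 − 0.980000)(1 − 0.967000) = 0.999340
Parallel (C and D): 1 − (1 − 0.911000)(1 − 0.984000) = 0.998576
Series ([0.999340] and [0.998576]): 0.999340 × 0.998576 = 0.9979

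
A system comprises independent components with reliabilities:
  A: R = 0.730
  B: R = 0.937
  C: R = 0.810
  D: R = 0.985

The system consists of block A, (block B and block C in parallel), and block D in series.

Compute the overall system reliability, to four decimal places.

0.7104

Parallel (B and C): 1 − (1 − 0.937000)(1 − 0.810000) = 0.988030
Series (A, [0.988030], and D): 0.730000 × 0.988030 × 0.985000 = 0.7104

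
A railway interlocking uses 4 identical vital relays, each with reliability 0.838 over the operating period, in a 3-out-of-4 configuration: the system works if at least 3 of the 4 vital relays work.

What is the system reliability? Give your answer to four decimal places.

0.8745

R = Σ_{i=3}^{4} C(4,i) p^i (1−p)^{4−i} with p = 0.838
C(4,3)·0.838^3·0.162^1 = 0.381335
C(4,4)·0.838^4·0.162^0 = 0.493147
Sum = 0.8745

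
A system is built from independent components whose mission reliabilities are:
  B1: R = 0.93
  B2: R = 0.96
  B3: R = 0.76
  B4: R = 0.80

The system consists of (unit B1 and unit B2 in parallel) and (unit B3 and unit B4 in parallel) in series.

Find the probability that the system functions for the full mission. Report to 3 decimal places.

0.949

Parallel (B1 and B2): 1 − (1 − 0.93000)(1 − 0.96000) = 0.99720
Parallel (B3 and B4): 1 − (1 − 0.76000)(1 − 0.80000) = 0.95200
Series ([0.99720] and [0.95200]): 0.99720 × 0.95200 = 0.949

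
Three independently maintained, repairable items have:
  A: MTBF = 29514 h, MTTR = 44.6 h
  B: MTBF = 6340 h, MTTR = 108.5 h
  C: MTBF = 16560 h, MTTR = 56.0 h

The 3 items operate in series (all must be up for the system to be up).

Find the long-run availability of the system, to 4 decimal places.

A(A) = MTBF/(MTBF+MTTR) = 29514/(29514+44.6) = 0.998491
A(B) = MTBF/(MTBF+MTTR) = 6340/(6340+108.5) = 0.983174
A(C) = MTBF/(MTBF+MTTR) = 16560/(16560+56.0) = 0.996630
Series availability: 0.998491 × 0.983174 × 0.996630 = 0.9784

0.9784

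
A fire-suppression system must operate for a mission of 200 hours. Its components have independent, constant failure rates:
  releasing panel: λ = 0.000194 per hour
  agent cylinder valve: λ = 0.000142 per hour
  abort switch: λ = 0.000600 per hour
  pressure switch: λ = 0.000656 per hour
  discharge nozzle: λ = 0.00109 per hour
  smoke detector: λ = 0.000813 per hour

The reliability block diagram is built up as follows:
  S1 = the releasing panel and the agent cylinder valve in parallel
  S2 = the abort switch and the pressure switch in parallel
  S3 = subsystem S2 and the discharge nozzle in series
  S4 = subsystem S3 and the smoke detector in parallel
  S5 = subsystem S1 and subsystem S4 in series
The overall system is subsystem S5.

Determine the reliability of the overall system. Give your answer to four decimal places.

R(releasing panel) = exp(−0.000194 × 200) = 0.961943
R(agent cylinder valve) = exp(−0.000142 × 200) = 0.971999
R(abort switch) = exp(−0.000600 × 200) = 0.886920
R(pressure switch) = exp(−0.000656 × 200) = 0.877042
R(discharge nozzle) = exp(−0.00109 × 200) = 0.804125
R(smoke detector) = exp(−0.000813 × 200) = 0.849931
Parallel (releasing panel and agent cylinder valve): 1 − (1 − 0.961943)(1 − 0.971999) = 0.998934
Parallel (abort switch and pressure switch): 1 − (1 − 0.886920)(1 − 0.877042) = 0.986096
Series ([0.986096] and discharge nozzle): 0.986096 × 0.804125 = 0.792944
Parallel ([0.792944] and smoke detector): 1 − (1 − 0.792944)(1 − 0.849931) = 0.968927
Series ([0.998934] and [0.968927]): 0.998934 × 0.968927 = 0.9679

0.9679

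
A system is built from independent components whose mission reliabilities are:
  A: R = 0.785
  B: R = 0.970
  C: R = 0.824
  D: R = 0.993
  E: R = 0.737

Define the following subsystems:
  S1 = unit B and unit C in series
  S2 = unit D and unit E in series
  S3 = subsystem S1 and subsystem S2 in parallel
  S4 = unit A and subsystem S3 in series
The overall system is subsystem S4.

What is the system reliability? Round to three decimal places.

Series (B and C): 0.97000 × 0.82400 = 0.79928
Series (D and E): 0.99300 × 0.73700 = 0.73184
Parallel ([0.79928] and [0.73184]): 1 − (1 − 0.79928)(1 − 0.73184) = 0.94617
Series (A and [0.94617]): 0.78500 × 0.94617 = 0.743

0.743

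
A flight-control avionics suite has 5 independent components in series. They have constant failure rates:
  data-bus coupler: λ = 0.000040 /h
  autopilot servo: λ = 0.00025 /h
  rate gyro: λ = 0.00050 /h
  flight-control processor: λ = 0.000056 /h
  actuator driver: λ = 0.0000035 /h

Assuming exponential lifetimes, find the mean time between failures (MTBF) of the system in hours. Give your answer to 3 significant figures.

Series of exponential components: λ_sys = Σ λ_i
λ_sys = 0.000040 + 0.00025 + 0.00050 + 0.000056 + 0.0000035 = 8.4950e-04 /h
MTBF = 1 / λ_sys = 1180 h

1180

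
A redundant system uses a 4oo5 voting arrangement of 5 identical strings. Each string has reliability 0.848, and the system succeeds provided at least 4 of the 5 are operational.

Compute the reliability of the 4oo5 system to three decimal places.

0.832

R = Σ_{i=4}^{5} C(5,i) p^i (1−p)^{5−i} with p = 0.848
C(5,4)·0.848^4·0.152^1 = 0.39300
C(5,5)·0.848^5·0.152^0 = 0.43851
Sum = 0.832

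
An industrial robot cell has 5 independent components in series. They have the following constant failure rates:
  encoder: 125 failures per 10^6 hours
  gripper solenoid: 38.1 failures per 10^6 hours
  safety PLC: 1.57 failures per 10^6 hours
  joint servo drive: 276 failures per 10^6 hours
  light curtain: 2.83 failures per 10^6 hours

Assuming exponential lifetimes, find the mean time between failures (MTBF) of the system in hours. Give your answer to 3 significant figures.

2250

Series of exponential components: λ_sys = Σ λ_i
λ_sys = 0.000125 + 0.0000381 + 0.00000157 + 0.000276 + 0.00000283 = 4.4350e-04 /h
MTBF = 1 / λ_sys = 2250 h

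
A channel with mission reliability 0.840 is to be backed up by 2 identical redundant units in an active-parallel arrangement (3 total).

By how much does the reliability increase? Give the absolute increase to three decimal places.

0.156

R_before = 0.840
R_after = 1 − (1 − 0.840)^3 = 0.996
ΔR = 0.996 − 0.840 = 0.156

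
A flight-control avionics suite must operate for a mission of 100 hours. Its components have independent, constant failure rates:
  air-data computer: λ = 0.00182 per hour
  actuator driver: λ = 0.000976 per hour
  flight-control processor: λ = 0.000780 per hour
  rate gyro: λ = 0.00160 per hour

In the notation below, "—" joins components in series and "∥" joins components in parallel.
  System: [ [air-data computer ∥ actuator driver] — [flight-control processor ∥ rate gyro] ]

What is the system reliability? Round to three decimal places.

R(air-data computer) = exp(−0.00182 × 100) = 0.83360
R(actuator driver) = exp(−0.000976 × 100) = 0.90701
R(flight-control processor) = exp(−0.000780 × 100) = 0.92496
R(rate gyro) = exp(−0.00160 × 100) = 0.85214
Parallel (air-data computer and actuator driver): 1 − (1 − 0.83360)(1 − 0.90701) = 0.98453
Parallel (flight-control processor and rate gyro): 1 − (1 − 0.92496)(1 − 0.85214) = 0.98890
Series ([0.98453] and [0.98890]): 0.98453 × 0.98890 = 0.974

0.974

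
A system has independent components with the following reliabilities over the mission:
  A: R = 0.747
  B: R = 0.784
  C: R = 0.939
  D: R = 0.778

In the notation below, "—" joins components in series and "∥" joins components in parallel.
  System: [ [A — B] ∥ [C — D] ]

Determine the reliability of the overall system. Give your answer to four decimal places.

0.8883

Series (A and B): 0.747000 × 0.784000 = 0.585648
Series (C and D): 0.939000 × 0.778000 = 0.730542
Parallel ([0.585648] and [0.730542]): 1 − (1 − 0.585648)(1 − 0.730542) = 0.8883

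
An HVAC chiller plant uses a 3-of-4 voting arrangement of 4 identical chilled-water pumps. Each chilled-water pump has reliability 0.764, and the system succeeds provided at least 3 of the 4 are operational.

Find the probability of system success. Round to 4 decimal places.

0.7617

R = Σ_{i=3}^{4} C(4,i) p^i (1−p)^{4−i} with p = 0.764
C(4,3)·0.764^3·0.236^1 = 0.420971
C(4,4)·0.764^4·0.236^0 = 0.340701
Sum = 0.7617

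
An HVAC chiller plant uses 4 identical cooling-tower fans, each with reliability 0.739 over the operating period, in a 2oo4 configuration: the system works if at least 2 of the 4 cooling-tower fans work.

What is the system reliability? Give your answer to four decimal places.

0.9428

R = Σ_{i=2}^{4} C(4,i) p^i (1−p)^{4−i} with p = 0.739
C(4,2)·0.739^2·0.261^2 = 0.223214
C(4,3)·0.739^3·0.261^1 = 0.421341
C(4,4)·0.739^4·0.261^0 = 0.298248
Sum = 0.9428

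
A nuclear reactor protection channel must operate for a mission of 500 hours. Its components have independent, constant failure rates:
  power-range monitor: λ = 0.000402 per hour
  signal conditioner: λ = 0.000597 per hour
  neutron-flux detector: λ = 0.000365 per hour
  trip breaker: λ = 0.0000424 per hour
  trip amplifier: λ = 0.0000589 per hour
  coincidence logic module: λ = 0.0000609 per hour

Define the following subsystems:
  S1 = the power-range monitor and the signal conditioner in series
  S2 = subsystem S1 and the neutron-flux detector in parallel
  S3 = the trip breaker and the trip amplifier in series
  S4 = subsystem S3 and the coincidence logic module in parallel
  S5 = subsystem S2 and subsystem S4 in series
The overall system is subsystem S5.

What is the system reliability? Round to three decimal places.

R(power-range monitor) = exp(−0.000402 × 500) = 0.81791
R(signal conditioner) = exp(−0.000597 × 500) = 0.74193
R(neutron-flux detector) = exp(−0.000365 × 500) = 0.83318
R(trip breaker) = exp(−0.0000424 × 500) = 0.97902
R(trip amplifier) = exp(−0.0000589 × 500) = 0.97098
R(coincidence logic module) = exp(−0.0000609 × 500) = 0.97001
Series (power-range monitor and signal conditioner): 0.81791 × 0.74193 = 0.60683
Parallel ([0.60683] and neutron-flux detector): 1 − (1 − 0.60683)(1 − 0.83318) = 0.93441
Series (trip breaker and trip amplifier): 0.97902 × 0.97098 = 0.95061
Parallel ([0.95061] and coincidence logic module): 1 − (1 − 0.95061)(1 − 0.97001) = 0.99852
Series ([0.93441] and [0.99852]): 0.93441 × 0.99852 = 0.933

0.933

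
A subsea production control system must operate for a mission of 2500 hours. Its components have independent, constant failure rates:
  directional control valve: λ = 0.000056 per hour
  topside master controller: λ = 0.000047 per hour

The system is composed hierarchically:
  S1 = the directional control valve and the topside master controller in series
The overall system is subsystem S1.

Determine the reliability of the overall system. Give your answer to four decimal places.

0.7730

R(directional control valve) = exp(−0.000056 × 2500) = 0.869358
R(topside master controller) = exp(−0.000047 × 2500) = 0.889141
Series (directional control valve and topside master controller): 0.869358 × 0.889141 = 0.7730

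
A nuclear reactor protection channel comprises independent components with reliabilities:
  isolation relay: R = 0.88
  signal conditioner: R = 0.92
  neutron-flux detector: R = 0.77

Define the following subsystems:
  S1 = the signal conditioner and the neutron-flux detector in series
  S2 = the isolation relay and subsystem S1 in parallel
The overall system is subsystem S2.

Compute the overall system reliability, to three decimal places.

0.965

Series (signal conditioner and neutron-flux detector): 0.92000 × 0.77000 = 0.70840
Parallel (isolation relay and [0.70840]): 1 − (1 − 0.88000)(1 − 0.70840) = 0.965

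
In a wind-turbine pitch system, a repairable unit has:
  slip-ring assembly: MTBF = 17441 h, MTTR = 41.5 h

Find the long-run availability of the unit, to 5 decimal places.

0.99763

A(slip-ring assembly) = MTBF/(MTBF+MTTR) = 17441/(17441+41.5) = 0.99763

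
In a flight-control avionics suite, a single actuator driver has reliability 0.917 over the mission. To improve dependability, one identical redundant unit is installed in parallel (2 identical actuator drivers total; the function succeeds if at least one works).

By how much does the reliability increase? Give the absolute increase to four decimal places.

R_before = 0.917
R_after = 1 − (1 − 0.917)^2 = 0.9931
ΔR = 0.9931 − 0.917 = 0.0761

0.0761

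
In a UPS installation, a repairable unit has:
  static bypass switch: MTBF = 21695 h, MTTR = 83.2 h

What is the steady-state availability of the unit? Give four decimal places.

A(static bypass switch) = MTBF/(MTBF+MTTR) = 21695/(21695+83.2) = 0.9962

0.9962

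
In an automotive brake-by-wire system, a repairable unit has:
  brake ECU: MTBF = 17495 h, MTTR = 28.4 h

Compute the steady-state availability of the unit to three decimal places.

A(brake ECU) = MTBF/(MTBF+MTTR) = 17495/(17495+28.4) = 0.998

0.998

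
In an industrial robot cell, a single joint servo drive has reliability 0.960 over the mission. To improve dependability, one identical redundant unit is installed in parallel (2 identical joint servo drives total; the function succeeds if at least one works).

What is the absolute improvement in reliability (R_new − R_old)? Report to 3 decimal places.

0.038

R_before = 0.960
R_after = 1 − (1 − 0.960)^2 = 0.998
ΔR = 0.998 − 0.960 = 0.038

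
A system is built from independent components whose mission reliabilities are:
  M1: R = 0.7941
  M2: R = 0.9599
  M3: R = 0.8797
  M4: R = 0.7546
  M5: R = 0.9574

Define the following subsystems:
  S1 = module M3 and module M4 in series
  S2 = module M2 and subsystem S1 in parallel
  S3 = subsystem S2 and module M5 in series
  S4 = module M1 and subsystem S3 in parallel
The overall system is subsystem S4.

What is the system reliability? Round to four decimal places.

0.9886

Series (M3 and M4): 0.879700 × 0.754600 = 0.663822
Parallel (M2 and [0.663822]): 1 − (1 − 0.959900)(1 − 0.663822) = 0.986519
Series ([0.986519] and M5): 0.986519 × 0.957400 = 0.944493
Parallel (M1 and [0.944493]): 1 − (1 − 0.794100)(1 − 0.944493) = 0.9886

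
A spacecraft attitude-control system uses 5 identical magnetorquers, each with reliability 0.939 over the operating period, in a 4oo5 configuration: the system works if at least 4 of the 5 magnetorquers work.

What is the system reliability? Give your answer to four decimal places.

R = Σ_{i=4}^{5} C(5,i) p^i (1−p)^{5−i} with p = 0.939
C(5,4)·0.939^4·0.061^1 = 0.237117
C(5,5)·0.939^5·0.061^0 = 0.730009
Sum = 0.9671

0.9671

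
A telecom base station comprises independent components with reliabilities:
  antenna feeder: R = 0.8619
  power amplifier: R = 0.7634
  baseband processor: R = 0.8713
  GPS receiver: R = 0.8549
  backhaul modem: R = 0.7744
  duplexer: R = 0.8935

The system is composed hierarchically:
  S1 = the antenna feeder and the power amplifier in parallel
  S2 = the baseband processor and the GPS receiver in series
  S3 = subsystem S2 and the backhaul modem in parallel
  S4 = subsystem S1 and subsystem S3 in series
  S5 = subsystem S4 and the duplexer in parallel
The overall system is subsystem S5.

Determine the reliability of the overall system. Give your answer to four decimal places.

Parallel (antenna feeder and power amplifier): 1 − (1 − 0.861900)(1 − 0.763400) = 0.967326
Series (baseband processor and GPS receiver): 0.871300 × 0.854900 = 0.744874
Parallel ([0.744874] and backhaul modem): 1 − (1 − 0.744874)(1 − 0.774400) = 0.942444
Series ([0.967326] and [0.942444]): 0.967326 × 0.942444 = 0.911651
Parallel ([0.911651] and duplexer): 1 − (1 − 0.911651)(1 − 0.893500) = 0.9906

0.9906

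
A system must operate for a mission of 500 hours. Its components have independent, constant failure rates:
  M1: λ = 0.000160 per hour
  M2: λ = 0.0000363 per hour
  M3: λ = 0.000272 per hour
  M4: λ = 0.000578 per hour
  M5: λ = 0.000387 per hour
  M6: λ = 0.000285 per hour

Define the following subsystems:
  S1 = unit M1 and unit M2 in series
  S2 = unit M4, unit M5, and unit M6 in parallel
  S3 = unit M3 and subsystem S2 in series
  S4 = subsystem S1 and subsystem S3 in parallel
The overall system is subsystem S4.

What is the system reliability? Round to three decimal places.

R(M1) = exp(−0.000160 × 500) = 0.92312
R(M2) = exp(−0.0000363 × 500) = 0.98201
R(M3) = exp(−0.000272 × 500) = 0.87284
R(M4) = exp(−0.000578 × 500) = 0.74901
R(M5) = exp(−0.000387 × 500) = 0.82407
R(M6) = exp(−0.000285 × 500) = 0.86719
Series (M1 and M2): 0.92312 × 0.98201 = 0.90651
Parallel (M4, M5, and M6): 1 − (1 − 0.74901)(1 − 0.82407)(1 − 0.86719) = 0.99414
Series (M3 and [0.99414]): 0.87284 × 0.99414 = 0.86773
Parallel ([0.90651] and [0.86773]): 1 − (1 − 0.90651)(1 − 0.86773) = 0.988

0.988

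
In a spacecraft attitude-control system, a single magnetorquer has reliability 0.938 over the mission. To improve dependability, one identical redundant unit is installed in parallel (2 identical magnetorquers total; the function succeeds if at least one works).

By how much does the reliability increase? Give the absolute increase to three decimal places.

R_before = 0.938
R_after = 1 − (1 − 0.938)^2 = 0.996
ΔR = 0.996 − 0.938 = 0.058

0.058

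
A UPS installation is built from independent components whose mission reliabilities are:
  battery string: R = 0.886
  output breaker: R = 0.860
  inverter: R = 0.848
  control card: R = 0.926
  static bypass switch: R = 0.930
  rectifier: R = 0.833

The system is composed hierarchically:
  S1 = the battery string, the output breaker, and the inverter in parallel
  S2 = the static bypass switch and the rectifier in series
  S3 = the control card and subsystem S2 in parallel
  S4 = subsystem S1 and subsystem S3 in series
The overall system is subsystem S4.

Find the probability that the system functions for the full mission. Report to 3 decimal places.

0.981

Parallel (battery string, output breaker, and inverter): 1 − (1 − 0.88600)(1 − 0.86000)(1 − 0.84800) = 0.99757
Series (static bypass switch and rectifier): 0.93000 × 0.83300 = 0.77469
Parallel (control card and [0.77469]): 1 − (1 − 0.92600)(1 − 0.77469) = 0.98333
Series ([0.99757] and [0.98333]): 0.99757 × 0.98333 = 0.981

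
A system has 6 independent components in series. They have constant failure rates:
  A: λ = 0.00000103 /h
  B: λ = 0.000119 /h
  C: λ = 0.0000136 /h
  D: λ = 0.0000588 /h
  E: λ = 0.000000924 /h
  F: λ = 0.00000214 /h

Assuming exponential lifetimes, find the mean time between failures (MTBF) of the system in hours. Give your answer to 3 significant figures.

Series of exponential components: λ_sys = Σ λ_i
λ_sys = 0.00000103 + 0.000119 + 0.0000136 + 0.0000588 + 0.000000924 + 0.00000214 = 1.9549e-04 /h
MTBF = 1 / λ_sys = 5120 h

5120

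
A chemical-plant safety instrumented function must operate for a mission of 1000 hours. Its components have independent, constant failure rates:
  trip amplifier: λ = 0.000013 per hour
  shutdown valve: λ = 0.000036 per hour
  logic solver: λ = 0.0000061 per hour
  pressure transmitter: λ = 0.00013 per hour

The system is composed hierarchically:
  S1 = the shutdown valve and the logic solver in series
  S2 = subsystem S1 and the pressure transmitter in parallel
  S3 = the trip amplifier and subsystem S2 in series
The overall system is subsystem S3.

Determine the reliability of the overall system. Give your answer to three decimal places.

0.982

R(trip amplifier) = exp(−0.000013 × 1000) = 0.98708
R(shutdown valve) = exp(−0.000036 × 1000) = 0.96464
R(logic solver) = exp(−0.0000061 × 1000) = 0.99392
R(pressure transmitter) = exp(−0.00013 × 1000) = 0.87810
Series (shutdown valve and logic solver): 0.96464 × 0.99392 = 0.95877
Parallel ([0.95877] and pressure transmitter): 1 − (1 − 0.95877)(1 − 0.87810) = 0.99497
Series (trip amplifier and [0.99497]): 0.98708 × 0.99497 = 0.982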